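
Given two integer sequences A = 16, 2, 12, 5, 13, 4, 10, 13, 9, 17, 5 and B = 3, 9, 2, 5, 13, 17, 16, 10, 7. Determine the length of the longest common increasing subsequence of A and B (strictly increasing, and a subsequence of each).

4

For each value that appears in both, track the longest common increasing run ending there.
The best achievable length is 4; one witness is 2, 5, 13, 17 (A-positions 2,4,5,10, B-positions 3,4,5,6).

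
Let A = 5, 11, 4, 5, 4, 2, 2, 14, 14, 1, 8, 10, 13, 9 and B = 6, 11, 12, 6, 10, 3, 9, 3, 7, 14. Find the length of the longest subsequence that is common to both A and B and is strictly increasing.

2

A longest common strictly increasing subsequence is 11, 14 (length 2); it appears in order in both A and B, and no longer such subsequence exists.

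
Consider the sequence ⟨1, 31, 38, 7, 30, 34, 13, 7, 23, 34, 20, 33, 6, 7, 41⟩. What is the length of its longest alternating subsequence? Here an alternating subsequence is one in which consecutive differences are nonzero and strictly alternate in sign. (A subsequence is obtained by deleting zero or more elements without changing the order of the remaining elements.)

10

Track the best alternating length ending on an up-step vs a down-step at each position: up/down = 1/1, 2/1, 2/1, 2/3, 4/3, 4/3, 4/5, 2/5, 6/5, 6/3, 6/7, 8/7, 2/9, 10/9, 10/1.
The maximum over both is 10; one such subsequence is 1, 31, 7, 30, 13, 23, 20, 33, 6, 7.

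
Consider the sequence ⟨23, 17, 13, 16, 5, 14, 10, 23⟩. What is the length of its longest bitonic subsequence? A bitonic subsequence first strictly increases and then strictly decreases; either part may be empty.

5

Let inc[i] be the LIS ending at i and dec[i] the longest strictly decreasing subsequence starting at i. inc = [1, 1, 1, 2, 1, 2, 2, 3], dec = [5, 4, 2, 3, 1, 2, 1, 1].
max_i inc[i]+dec[i]−1 = 5, with one witness 23, 17, 16, 14, 10.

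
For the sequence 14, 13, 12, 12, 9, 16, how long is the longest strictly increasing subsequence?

Let dp[i] be the longest increasing subsequence ending at position i. Then dp = [1, 1, 1, 1, 1, 2].
The maximum is 2; one witness is 14, 16 at positions 1,6.

2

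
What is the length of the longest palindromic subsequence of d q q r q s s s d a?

One longest palindromic subsequence is dsssd (positions 1,6,7,8,9); it reads the same forward and backward, and the interval DP gives dp[1][10] = 5.

5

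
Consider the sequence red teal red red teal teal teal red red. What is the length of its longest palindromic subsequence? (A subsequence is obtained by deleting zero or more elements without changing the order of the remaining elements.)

7

One longest palindromic subsequence is red red teal teal teal red red (positions 1,3,5,6,7,8,9); it reads the same forward and backward, and the interval DP gives dp[1][9] = 7.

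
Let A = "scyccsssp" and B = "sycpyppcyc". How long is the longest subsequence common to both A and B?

5

A longest common subsequence is scycc (length 5); the LCS DP confirms no longer common subsequence exists.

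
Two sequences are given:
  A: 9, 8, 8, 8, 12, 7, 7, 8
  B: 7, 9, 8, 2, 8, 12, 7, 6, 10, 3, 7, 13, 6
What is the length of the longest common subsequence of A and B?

A longest common subsequence is 9, 8, 8, 12, 7, 7 (length 6); the LCS DP confirms no longer common subsequence exists.

6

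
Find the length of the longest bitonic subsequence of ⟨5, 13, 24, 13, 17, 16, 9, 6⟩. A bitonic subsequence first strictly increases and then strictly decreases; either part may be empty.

7

One longest bitonic subsequence is 5, 13, 24, 17, 16, 9, 6 (positions 1,2,3,5,6,7,8): it rises to 24 then falls. Length 7 is optimal.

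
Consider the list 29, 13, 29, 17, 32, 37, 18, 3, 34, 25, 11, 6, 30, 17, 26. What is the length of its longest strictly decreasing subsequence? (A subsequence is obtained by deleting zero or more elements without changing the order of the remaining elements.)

Let dp[i] be the longest decreasing subsequence ending at position i. Then dp = [1, 2, 1, 2, 1, 1, 2, 3, 2, 3, 4, 5, 3, 4, 4].
The maximum is 5; one witness is 37, 34, 25, 11, 6 at positions 6,9,10,11,12.

5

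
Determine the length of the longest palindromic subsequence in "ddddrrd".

Using dp[i][j] = 2 + dp[i+1][j−1] if the ends match, else max(dp[i+1][j], dp[i][j−1]):
dp[1][7] = 5. A witness is ddddd at positions 1,2,3,4,7.

5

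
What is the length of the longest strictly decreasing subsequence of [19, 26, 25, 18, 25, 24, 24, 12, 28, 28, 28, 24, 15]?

4

Let dp[i] be the longest decreasing subsequence ending at position i. Then dp = [1, 1, 2, 3, 2, 3, 3, 4, 1, 1, 1, 3, 4].
The maximum is 4; one witness is 26, 25, 18, 12 at positions 2,3,4,8.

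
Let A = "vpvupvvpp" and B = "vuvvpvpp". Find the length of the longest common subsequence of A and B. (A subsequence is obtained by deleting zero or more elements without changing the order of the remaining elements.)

6

A longest common subsequence is vvpvpp (length 6); the LCS DP confirms no longer common subsequence exists.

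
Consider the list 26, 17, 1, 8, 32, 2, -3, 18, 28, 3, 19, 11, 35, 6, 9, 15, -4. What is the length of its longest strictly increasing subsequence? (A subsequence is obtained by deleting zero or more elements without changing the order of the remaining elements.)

6

Let dp[i] be the longest increasing subsequence ending at position i. Then dp = [1, 1, 1, 2, 3, 2, 1, 3, 4, 3, 4, 4, 5, 4, 5, 6, 1].
The maximum is 6; one witness is 1, 2, 3, 6, 9, 15 at positions 3,6,10,14,15,16.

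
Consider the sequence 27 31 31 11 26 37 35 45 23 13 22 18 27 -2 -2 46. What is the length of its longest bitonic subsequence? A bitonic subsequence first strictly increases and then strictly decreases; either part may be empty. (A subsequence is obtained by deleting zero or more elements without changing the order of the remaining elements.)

Let inc[i] be the LIS ending at i and dec[i] the longest strictly decreasing subsequence starting at i. inc = [1, 2, 2, 1, 2, 3, 3, 4, 2, 2, 3, 3, 4, 1, 1, 5], dec = [6, 6, 6, 2, 5, 6, 5, 5, 4, 2, 3, 2, 2, 1, 1, 1].
max_i inc[i]+dec[i]−1 = 8, with one witness 27, 31, 37, 35, 23, 22, 18, -2.

8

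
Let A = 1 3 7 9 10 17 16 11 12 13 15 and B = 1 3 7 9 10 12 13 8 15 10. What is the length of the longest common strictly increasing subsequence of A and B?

8

For each value that appears in both, track the longest common increasing run ending there.
The best achievable length is 8; one witness is 1, 3, 7, 9, 10, 12, 13, 15 (A-positions 1,2,3,4,5,9,10,11, B-positions 1,2,3,4,5,6,7,9).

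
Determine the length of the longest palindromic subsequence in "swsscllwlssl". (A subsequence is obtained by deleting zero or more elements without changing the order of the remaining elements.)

7

One longest palindromic subsequence is sslwlss (positions 3,4,6,8,9,10,11); it reads the same forward and backward, and the interval DP gives dp[1][12] = 7.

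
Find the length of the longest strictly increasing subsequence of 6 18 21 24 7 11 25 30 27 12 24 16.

6

One longest increasing subsequence is 6, 18, 21, 24, 25, 30 (positions 1,2,3,4,7,8), of length 6; no longer one exists.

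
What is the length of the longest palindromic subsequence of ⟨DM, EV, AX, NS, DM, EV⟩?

One longest palindromic subsequence is EV DM EV (positions 2,5,6); it reads the same forward and backward, and the interval DP gives dp[1][6] = 3.

3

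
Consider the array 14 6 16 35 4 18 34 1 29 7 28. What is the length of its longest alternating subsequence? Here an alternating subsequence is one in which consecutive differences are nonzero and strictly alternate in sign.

9

Track the best alternating length ending on an up-step vs a down-step at each position: up/down = 1/1, 1/2, 3/1, 3/1, 1/4, 5/4, 5/4, 1/6, 7/6, 7/8, 9/8.
The maximum over both is 9; one such subsequence is 14, 6, 16, 4, 18, 1, 29, 7, 28.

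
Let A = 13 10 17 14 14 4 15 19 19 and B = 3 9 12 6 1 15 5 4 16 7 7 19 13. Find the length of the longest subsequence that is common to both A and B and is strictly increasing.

For each value that appears in both, track the longest common increasing run ending there.
The best achievable length is 2; one witness is 15, 19 (A-positions 7,8, B-positions 6,12).

2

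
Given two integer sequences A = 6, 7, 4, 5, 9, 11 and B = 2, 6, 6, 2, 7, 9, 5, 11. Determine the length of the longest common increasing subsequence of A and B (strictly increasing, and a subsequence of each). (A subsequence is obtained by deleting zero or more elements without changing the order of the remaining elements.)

A longest common strictly increasing subsequence is 6, 7, 9, 11 (length 4); it appears in order in both A and B, and no longer such subsequence exists.

4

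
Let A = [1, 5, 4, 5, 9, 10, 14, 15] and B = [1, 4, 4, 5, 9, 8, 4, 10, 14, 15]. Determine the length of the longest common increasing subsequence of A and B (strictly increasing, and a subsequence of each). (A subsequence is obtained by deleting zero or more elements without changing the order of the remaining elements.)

For each value that appears in both, track the longest common increasing run ending there.
The best achievable length is 7; one witness is 1, 4, 5, 9, 10, 14, 15 (A-positions 1,3,4,5,6,7,8, B-positions 1,2,4,5,8,9,10).

7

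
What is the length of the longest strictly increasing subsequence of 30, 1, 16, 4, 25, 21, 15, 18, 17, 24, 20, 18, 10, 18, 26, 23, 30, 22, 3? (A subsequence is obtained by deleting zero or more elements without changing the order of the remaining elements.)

Let dp[i] be the longest increasing subsequence ending at position i. Then dp = [1, 1, 2, 2, 3, 3, 3, 4, 4, 5, 5, 5, 3, 5, 6, 6, 7, 6, 2].
The maximum is 7; one witness is 1, 4, 15, 18, 24, 26, 30 at positions 2,4,7,8,10,15,17.

7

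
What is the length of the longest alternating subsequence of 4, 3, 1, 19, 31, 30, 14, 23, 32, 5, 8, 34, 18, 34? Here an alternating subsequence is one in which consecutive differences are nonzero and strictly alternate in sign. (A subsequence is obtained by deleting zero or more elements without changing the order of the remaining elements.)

9

A longest alternating subsequence is 4, 3, 19, 14, 23, 5, 34, 18, 34 (positions 1,2,4,7,8,10,12,13,14); its 8 consecutive differences strictly alternate in sign, and length 9 is optimal.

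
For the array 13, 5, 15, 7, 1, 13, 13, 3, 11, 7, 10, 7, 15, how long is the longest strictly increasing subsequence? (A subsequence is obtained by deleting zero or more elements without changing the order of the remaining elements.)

One longest increasing subsequence is 1, 3, 7, 10, 15 (positions 5,8,10,11,13), of length 5; no longer one exists.

5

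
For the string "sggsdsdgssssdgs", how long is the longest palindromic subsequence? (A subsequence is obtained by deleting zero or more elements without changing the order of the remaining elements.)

One longest palindromic subsequence is sgdsssssdgs (positions 1,2,5,6,9,10,11,12,13,14,15); it reads the same forward and backward, and the interval DP gives dp[1][15] = 11.

11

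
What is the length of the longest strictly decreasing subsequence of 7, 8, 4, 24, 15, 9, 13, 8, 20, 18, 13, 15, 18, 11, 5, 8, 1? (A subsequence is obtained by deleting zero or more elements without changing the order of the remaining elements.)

7

Let dp[i] be the longest decreasing subsequence ending at position i. Then dp = [1, 1, 2, 1, 2, 3, 3, 4, 2, 3, 4, 4, 3, 5, 6, 6, 7].
The maximum is 7; one witness is 24, 20, 18, 13, 11, 5, 1 at positions 4,9,10,11,14,15,17.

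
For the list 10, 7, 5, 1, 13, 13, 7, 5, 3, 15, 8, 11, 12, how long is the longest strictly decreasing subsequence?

One longest decreasing subsequence is 10, 7, 5, 1 (positions 1,2,3,4), of length 4; no longer one exists.

4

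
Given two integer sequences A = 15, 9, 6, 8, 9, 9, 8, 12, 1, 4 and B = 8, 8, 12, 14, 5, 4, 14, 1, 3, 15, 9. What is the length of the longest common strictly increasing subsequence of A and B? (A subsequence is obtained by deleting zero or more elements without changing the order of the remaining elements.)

2

For each value that appears in both, track the longest common increasing run ending there.
The best achievable length is 2; one witness is 8, 12 (A-positions 4,8, B-positions 1,3).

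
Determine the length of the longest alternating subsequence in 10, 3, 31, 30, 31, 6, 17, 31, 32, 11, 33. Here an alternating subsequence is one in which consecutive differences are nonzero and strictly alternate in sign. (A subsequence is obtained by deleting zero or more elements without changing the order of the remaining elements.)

Track the best alternating length ending on an up-step vs a down-step at each position: up/down = 1/1, 1/2, 3/1, 3/4, 5/1, 3/6, 7/6, 7/1, 7/1, 7/8, 9/1.
The maximum over both is 9; one such subsequence is 10, 3, 31, 30, 31, 6, 17, 11, 33.

9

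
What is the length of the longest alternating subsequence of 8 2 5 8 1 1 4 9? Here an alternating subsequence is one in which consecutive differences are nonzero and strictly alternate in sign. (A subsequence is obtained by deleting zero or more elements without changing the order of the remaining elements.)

Track the best alternating length ending on an up-step vs a down-step at each position: up/down = 1/1, 1/2, 3/2, 3/1, 1/4, 1/4, 5/4, 5/1.
The maximum over both is 5; one such subsequence is 8, 2, 5, 1, 4.

5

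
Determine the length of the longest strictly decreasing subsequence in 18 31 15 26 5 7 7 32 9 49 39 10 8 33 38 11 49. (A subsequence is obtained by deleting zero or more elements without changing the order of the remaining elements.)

Let dp[i] be the longest decreasing subsequence ending at position i. Then dp = [1, 1, 2, 2, 3, 3, 3, 1, 3, 1, 2, 3, 4, 3, 3, 4, 1].
The maximum is 4; one witness is 18, 15, 9, 8 at positions 1,3,9,13.

4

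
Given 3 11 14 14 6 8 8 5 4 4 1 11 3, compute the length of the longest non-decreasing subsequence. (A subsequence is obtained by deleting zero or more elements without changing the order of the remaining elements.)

One longest non-decreasing subsequence is 3, 6, 8, 8, 11 (positions 1,5,6,7,12), of length 5; no longer one exists.

5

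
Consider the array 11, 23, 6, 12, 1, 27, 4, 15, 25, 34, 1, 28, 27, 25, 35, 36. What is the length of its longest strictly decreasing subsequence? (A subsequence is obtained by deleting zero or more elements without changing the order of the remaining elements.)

One longest decreasing subsequence is 11, 6, 4, 1 (positions 1,3,7,11), of length 4; no longer one exists.

4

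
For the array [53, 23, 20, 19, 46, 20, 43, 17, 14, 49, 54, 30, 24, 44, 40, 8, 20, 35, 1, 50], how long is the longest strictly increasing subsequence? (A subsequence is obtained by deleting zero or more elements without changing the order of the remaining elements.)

5

Scanning left to right, the best length ending at each element is: 53→1, 23→1, 20→1, 19→1, 46→2, 20→2, 43→3, 17→1, 14→1, 49→4, 54→5, 30→3, 24→3, 44→4, 40→4, 8→1, 20→2, 35→4, 1→1, 50→5.
So the longest increasing subsequence has length 5, e.g. 19, 20, 43, 49, 54.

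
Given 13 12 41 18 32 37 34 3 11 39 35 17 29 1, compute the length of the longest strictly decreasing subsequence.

5

One longest decreasing subsequence is 41, 37, 34, 3, 1 (positions 3,6,7,8,14), of length 5; no longer one exists.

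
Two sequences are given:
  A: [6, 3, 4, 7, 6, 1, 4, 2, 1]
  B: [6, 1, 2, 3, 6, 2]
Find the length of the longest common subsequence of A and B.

A longest common subsequence is 6, 3, 6, 2 (length 4); the LCS DP confirms no longer common subsequence exists.

4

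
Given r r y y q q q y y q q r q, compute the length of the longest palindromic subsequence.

One longest palindromic subsequence is ryyqqqyyr (positions 2,3,4,5,6,7,8,9,12); it reads the same forward and backward, and the interval DP gives dp[1][13] = 9.

9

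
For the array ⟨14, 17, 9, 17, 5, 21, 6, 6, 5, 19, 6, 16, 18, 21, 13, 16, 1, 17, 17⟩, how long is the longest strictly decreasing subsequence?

Let dp[i] be the longest decreasing subsequence ending at position i. Then dp = [1, 1, 2, 1, 3, 1, 3, 3, 4, 2, 3, 3, 3, 1, 4, 4, 5, 4, 4].
The maximum is 5; one witness is 14, 9, 6, 5, 1 at positions 1,3,7,9,17.

5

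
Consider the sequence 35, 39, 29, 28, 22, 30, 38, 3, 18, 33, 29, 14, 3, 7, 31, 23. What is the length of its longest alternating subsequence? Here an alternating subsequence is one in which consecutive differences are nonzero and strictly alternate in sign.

9

Track the best alternating length ending on an up-step vs a down-step at each position: up/down = 1/1, 2/1, 1/3, 1/3, 1/3, 4/3, 4/3, 1/5, 6/5, 6/5, 6/7, 6/7, 1/7, 8/7, 8/7, 8/9.
The maximum over both is 9; one such subsequence is 35, 39, 29, 30, 3, 33, 29, 31, 23.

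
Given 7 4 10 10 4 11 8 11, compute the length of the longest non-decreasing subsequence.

5

Let dp[i] be the longest non-decreasing subsequence ending at position i. Then dp = [1, 1, 2, 3, 2, 4, 3, 5].
The maximum is 5; one witness is 7, 10, 10, 11, 11 at positions 1,3,4,6,8.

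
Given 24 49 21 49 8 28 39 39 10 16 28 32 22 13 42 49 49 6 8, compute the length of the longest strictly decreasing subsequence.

Scanning left to right, the best length ending at each element is: 24→1, 49→1, 21→2, 49→1, 8→3, 28→2, 39→2, 39→2, 10→3, 16→3, 28→3, 32→3, 22→4, 13→5, 42→2, 49→1, 49→1, 6→6, 8→6.
So the longest decreasing subsequence has length 6, e.g. 49, 39, 28, 22, 13, 6.

6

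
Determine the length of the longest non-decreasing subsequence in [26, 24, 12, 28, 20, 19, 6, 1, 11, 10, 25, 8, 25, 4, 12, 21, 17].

Let dp[i] be the longest non-decreasing subsequence ending at position i. Then dp = [1, 1, 1, 2, 2, 2, 1, 1, 2, 2, 3, 2, 4, 2, 3, 4, 4].
The maximum is 4; one witness is 12, 20, 25, 25 at positions 3,5,11,13.

4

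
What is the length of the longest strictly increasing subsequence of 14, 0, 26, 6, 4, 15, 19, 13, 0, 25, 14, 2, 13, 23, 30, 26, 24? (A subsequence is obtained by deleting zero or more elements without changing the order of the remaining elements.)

6

Scanning left to right, the best length ending at each element is: 14→1, 0→1, 26→2, 6→2, 4→2, 15→3, 19→4, 13→3, 0→1, 25→5, 14→4, 2→2, 13→3, 23→5, 30→6, 26→6, 24→6.
So the longest increasing subsequence has length 6, e.g. 0, 6, 15, 19, 25, 30.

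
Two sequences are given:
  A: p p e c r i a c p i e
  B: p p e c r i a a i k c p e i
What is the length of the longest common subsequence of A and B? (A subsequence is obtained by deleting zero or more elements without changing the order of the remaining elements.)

Backtracking the LCS table gives one alignment: p (A1,B1) → p (A2,B2) → e (A3,B3) → c (A4,B4) → r (A5,B5) → i (A6,B6) → a (A7,B8) → c (A8,B11) → p (A9,B12) → i (A10,B14).
So the longest common subsequence has length 10.

10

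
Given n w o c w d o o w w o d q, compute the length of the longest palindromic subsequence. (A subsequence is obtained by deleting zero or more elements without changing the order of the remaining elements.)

Using dp[i][j] = 2 + dp[i+1][j−1] if the ends match, else max(dp[i+1][j], dp[i][j−1]):
dp[1][13] = 6. A witness is dowwod at positions 6,7,9,10,11,12.

6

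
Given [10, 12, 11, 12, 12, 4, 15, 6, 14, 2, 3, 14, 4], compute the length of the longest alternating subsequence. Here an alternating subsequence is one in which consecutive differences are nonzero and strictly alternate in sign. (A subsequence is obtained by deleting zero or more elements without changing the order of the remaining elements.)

A longest alternating subsequence is 10, 12, 11, 12, 4, 15, 6, 14, 2, 14, 4 (positions 1,2,3,4,6,7,8,9,10,12,13); its 10 consecutive differences strictly alternate in sign, and length 11 is optimal.

11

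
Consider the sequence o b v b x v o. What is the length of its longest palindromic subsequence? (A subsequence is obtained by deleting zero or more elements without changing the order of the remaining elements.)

5

Using dp[i][j] = 2 + dp[i+1][j−1] if the ends match, else max(dp[i+1][j], dp[i][j−1]):
dp[1][7] = 5. A witness is ovxvo at positions 1,3,5,6,7.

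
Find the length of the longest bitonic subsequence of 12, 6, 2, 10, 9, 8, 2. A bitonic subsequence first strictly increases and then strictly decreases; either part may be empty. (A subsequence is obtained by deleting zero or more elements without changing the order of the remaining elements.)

5

One longest bitonic subsequence is 12, 10, 9, 8, 2 (positions 1,4,5,6,7): it rises to 12 then falls. Length 5 is optimal.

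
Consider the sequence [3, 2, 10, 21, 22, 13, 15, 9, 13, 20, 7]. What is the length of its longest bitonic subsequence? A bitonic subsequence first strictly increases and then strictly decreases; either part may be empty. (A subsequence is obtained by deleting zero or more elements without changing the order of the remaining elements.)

7

Let inc[i] be the LIS ending at i and dec[i] the longest strictly decreasing subsequence starting at i. inc = [1, 1, 2, 3, 4, 3, 4, 2, 3, 5, 2], dec = [2, 1, 3, 4, 4, 3, 3, 2, 2, 2, 1].
max_i inc[i]+dec[i]−1 = 7, with one witness 3, 10, 21, 22, 15, 13, 7.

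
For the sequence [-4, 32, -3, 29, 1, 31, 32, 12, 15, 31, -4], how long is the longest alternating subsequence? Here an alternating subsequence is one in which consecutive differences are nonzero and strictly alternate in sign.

A longest alternating subsequence is -4, 32, -3, 29, 1, 31, 12, 15, -4 (positions 1,2,3,4,5,6,8,9,11); its 8 consecutive differences strictly alternate in sign, and length 9 is optimal.

9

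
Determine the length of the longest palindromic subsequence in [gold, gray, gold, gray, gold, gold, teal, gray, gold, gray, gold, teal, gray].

10

One longest palindromic subsequence is gold gray gold gray gold gold gray gold gray gold (positions 1,2,3,4,5,6,8,9,10,11); it reads the same forward and backward, and the interval DP gives dp[1][13] = 10.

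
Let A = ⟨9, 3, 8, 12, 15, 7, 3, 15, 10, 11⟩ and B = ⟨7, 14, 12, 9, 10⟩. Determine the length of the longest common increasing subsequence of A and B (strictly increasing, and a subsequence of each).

2

For each value that appears in both, track the longest common increasing run ending there.
The best achievable length is 2; one witness is 7, 10 (A-positions 6,9, B-positions 1,5).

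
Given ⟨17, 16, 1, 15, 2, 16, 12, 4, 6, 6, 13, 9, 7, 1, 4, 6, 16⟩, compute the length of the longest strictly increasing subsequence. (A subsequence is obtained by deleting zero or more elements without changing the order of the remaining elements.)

Scanning left to right, the best length ending at each element is: 17→1, 16→1, 1→1, 15→2, 2→2, 16→3, 12→3, 4→3, 6→4, 6→4, 13→5, 9→5, 7→5, 1→1, 4→3, 6→4, 16→6.
So the longest increasing subsequence has length 6, e.g. 1, 2, 4, 6, 13, 16.

6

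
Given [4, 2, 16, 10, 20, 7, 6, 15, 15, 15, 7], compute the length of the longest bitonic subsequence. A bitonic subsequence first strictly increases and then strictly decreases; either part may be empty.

5

One longest bitonic subsequence is 4, 16, 10, 7, 6 (positions 1,3,4,6,7): it rises to 16 then falls. Length 5 is optimal.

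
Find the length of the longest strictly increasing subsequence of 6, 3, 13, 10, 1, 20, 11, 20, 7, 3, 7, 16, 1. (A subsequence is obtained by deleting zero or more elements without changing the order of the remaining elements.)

4

Scanning left to right, the best length ending at each element is: 6→1, 3→1, 13→2, 10→2, 1→1, 20→3, 11→3, 20→4, 7→2, 3→2, 7→3, 16→4, 1→1.
So the longest increasing subsequence has length 4, e.g. 6, 10, 11, 20.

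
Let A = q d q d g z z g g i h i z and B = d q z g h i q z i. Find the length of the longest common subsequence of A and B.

A longest common subsequence is dqzghiz (length 7); the LCS DP confirms no longer common subsequence exists.

7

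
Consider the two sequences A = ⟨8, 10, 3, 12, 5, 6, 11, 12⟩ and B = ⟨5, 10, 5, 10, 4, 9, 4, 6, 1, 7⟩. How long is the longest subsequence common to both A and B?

3

A longest common subsequence is 10, 5, 6 (length 3); the LCS DP confirms no longer common subsequence exists.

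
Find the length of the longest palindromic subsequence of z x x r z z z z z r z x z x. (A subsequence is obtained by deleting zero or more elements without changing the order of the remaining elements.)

Using dp[i][j] = 2 + dp[i+1][j−1] if the ends match, else max(dp[i+1][j], dp[i][j−1]):
dp[1][14] = 11. A witness is xxrzzzzzrxx at positions 2,3,4,5,6,7,8,9,10,12,14.

11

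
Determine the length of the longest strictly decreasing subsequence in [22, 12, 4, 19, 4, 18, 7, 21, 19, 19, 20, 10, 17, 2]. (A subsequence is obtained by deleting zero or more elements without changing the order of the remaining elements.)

5

Let dp[i] be the longest decreasing subsequence ending at position i. Then dp = [1, 2, 3, 2, 3, 3, 4, 2, 3, 3, 3, 4, 4, 5].
The maximum is 5; one witness is 22, 19, 18, 7, 2 at positions 1,4,6,7,14.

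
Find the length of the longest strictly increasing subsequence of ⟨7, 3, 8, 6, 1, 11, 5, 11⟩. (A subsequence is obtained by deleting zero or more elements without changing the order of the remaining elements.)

3

One longest increasing subsequence is 7, 8, 11 (positions 1,3,6), of length 3; no longer one exists.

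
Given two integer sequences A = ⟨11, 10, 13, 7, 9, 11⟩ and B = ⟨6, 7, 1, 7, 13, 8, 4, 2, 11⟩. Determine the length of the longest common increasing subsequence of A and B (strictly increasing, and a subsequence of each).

2

A longest common strictly increasing subsequence is 7, 11 (length 2); it appears in order in both A and B, and no longer such subsequence exists.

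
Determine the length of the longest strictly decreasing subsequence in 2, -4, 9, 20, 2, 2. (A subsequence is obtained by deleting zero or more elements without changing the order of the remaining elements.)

Let dp[i] be the longest decreasing subsequence ending at position i. Then dp = [1, 2, 1, 1, 2, 2].
The maximum is 2; one witness is 2, -4 at positions 1,2.

2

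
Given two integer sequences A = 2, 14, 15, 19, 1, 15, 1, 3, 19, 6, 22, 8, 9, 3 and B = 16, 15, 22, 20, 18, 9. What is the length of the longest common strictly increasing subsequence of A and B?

2

A longest common strictly increasing subsequence is 15, 22 (length 2); it appears in order in both A and B, and no longer such subsequence exists.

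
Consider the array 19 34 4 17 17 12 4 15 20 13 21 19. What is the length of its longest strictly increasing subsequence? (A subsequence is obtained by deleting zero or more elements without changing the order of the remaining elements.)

Scanning left to right, the best length ending at each element is: 19→1, 34→2, 4→1, 17→2, 17→2, 12→2, 4→1, 15→3, 20→4, 13→3, 21→5, 19→4.
So the longest increasing subsequence has length 5, e.g. 4, 12, 15, 20, 21.

5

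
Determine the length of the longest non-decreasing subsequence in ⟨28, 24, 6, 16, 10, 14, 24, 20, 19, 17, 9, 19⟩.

One longest non-decreasing subsequence is 6, 10, 14, 19, 19 (positions 3,5,6,9,12), of length 5; no longer one exists.

5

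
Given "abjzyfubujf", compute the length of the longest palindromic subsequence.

Using dp[i][j] = 2 + dp[i+1][j−1] if the ends match, else max(dp[i+1][j], dp[i][j−1]):
dp[1][11] = 5. A witness is fubuf at positions 6,7,8,9,11.

5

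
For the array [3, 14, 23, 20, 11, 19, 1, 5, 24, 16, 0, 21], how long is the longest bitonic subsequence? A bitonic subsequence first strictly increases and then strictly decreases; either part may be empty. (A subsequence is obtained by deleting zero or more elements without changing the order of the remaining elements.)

Let inc[i] be the LIS ending at i and dec[i] the longest strictly decreasing subsequence starting at i. inc = [1, 2, 3, 3, 2, 3, 1, 2, 4, 3, 1, 4], dec = [3, 4, 5, 4, 3, 3, 2, 2, 3, 2, 1, 1].
max_i inc[i]+dec[i]−1 = 7, with one witness 3, 14, 23, 20, 19, 16, 0.

7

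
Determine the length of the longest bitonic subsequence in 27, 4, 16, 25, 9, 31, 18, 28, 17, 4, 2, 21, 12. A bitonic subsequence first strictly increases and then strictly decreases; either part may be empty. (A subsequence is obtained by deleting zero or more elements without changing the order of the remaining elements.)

Let inc[i] be the LIS ending at i and dec[i] the longest strictly decreasing subsequence starting at i. inc = [1, 1, 2, 3, 2, 4, 3, 4, 3, 1, 1, 4, 3], dec = [6, 2, 4, 5, 3, 5, 4, 4, 3, 2, 1, 2, 1].
max_i inc[i]+dec[i]−1 = 8, with one witness 4, 16, 25, 31, 28, 17, 4, 2.

8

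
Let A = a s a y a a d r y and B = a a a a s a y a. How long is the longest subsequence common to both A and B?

5

Backtracking the LCS table gives one alignment: a (A1,B4) → s (A2,B5) → a (A3,B6) → y (A4,B7) → a (A6,B8).
So the longest common subsequence has length 5.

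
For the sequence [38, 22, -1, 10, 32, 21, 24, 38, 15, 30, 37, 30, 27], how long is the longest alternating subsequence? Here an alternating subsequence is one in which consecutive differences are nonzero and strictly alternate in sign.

8

Track the best alternating length ending on an up-step vs a down-step at each position: up/down = 1/1, 1/2, 1/2, 3/2, 3/2, 3/4, 5/4, 5/1, 3/6, 7/6, 7/6, 7/8, 7/8.
The maximum over both is 8; one such subsequence is 38, 22, 32, 21, 24, 15, 37, 30.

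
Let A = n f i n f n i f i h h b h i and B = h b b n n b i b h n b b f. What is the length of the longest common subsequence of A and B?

5

A longest common subsequence is nnihb (length 5); the LCS DP confirms no longer common subsequence exists.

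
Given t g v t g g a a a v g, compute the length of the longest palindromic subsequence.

7

One longest palindromic subsequence is gvaaavg (positions 2,3,7,8,9,10,11); it reads the same forward and backward, and the interval DP gives dp[1][11] = 7.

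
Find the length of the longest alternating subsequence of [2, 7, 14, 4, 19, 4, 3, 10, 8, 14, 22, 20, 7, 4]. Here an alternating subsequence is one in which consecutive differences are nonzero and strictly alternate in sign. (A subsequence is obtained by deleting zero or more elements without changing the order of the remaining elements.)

9

A longest alternating subsequence is 2, 7, 4, 19, 4, 10, 8, 22, 20 (positions 1,2,4,5,6,8,9,11,12); its 8 consecutive differences strictly alternate in sign, and length 9 is optimal.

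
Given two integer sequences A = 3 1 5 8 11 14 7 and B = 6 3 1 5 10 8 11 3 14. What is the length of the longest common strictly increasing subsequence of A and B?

For each value that appears in both, track the longest common increasing run ending there.
The best achievable length is 5; one witness is 3, 5, 8, 11, 14 (A-positions 1,3,4,5,6, B-positions 2,4,6,7,9).

5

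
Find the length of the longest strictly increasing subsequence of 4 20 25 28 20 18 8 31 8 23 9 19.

Let dp[i] be the longest increasing subsequence ending at position i. Then dp = [1, 2, 3, 4, 2, 2, 2, 5, 2, 3, 3, 4].
The maximum is 5; one witness is 4, 20, 25, 28, 31 at positions 1,2,3,4,8.

5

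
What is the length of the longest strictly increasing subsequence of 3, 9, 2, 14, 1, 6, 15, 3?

Scanning left to right, the best length ending at each element is: 3→1, 9→2, 2→1, 14→3, 1→1, 6→2, 15→4, 3→2.
So the longest increasing subsequence has length 4, e.g. 3, 9, 14, 15.

4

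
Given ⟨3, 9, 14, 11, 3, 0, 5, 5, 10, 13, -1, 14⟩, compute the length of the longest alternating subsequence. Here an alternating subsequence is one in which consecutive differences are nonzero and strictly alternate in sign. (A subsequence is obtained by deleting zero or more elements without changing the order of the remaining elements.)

Track the best alternating length ending on an up-step vs a down-step at each position: up/down = 1/1, 2/1, 2/1, 2/3, 1/3, 1/3, 4/3, 4/3, 4/3, 4/3, 1/5, 6/1.
The maximum over both is 6; one such subsequence is 3, 9, 3, 5, -1, 14.

6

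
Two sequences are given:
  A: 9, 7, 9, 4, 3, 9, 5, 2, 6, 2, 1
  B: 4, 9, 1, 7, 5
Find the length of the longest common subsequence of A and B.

A longest common subsequence is 9, 7, 5 (length 3); the LCS DP confirms no longer common subsequence exists.

3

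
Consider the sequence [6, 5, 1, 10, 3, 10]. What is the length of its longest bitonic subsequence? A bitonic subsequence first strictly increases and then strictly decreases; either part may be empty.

3

Let inc[i] be the LIS ending at i and dec[i] the longest strictly decreasing subsequence starting at i. inc = [1, 1, 1, 2, 2, 3], dec = [3, 2, 1, 2, 1, 1].
max_i inc[i]+dec[i]−1 = 3, with one witness 6, 5, 3.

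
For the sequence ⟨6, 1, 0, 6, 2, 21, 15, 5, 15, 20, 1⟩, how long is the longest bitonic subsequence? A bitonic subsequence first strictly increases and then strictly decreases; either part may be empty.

6

Let inc[i] be the LIS ending at i and dec[i] the longest strictly decreasing subsequence starting at i. inc = [1, 1, 1, 2, 2, 3, 3, 3, 4, 5, 2], dec = [3, 2, 1, 3, 2, 4, 3, 2, 2, 2, 1].
max_i inc[i]+dec[i]−1 = 6, with one witness 1, 6, 21, 15, 5, 1.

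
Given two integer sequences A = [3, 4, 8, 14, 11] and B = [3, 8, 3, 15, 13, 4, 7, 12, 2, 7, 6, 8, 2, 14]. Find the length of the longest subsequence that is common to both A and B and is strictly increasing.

For each value that appears in both, track the longest common increasing run ending there.
The best achievable length is 4; one witness is 3, 4, 8, 14 (A-positions 1,2,3,4, B-positions 1,6,12,14).

4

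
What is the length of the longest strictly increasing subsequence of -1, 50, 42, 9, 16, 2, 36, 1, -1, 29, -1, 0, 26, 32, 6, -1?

Scanning left to right, the best length ending at each element is: -1→1, 50→2, 42→2, 9→2, 16→3, 2→2, 36→4, 1→2, -1→1, 29→4, -1→1, 0→2, 26→4, 32→5, 6→3, -1→1.
So the longest increasing subsequence has length 5, e.g. -1, 9, 16, 29, 32.

5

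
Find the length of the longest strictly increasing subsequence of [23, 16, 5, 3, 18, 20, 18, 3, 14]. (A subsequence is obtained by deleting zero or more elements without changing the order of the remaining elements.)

3

Scanning left to right, the best length ending at each element is: 23→1, 16→1, 5→1, 3→1, 18→2, 20→3, 18→2, 3→1, 14→2.
So the longest increasing subsequence has length 3, e.g. 16, 18, 20.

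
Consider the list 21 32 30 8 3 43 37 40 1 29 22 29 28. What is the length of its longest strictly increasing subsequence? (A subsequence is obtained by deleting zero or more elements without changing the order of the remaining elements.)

Scanning left to right, the best length ending at each element is: 21→1, 32→2, 30→2, 8→1, 3→1, 43→3, 37→3, 40→4, 1→1, 29→2, 22→2, 29→3, 28→3.
So the longest increasing subsequence has length 4, e.g. 21, 32, 37, 40.

4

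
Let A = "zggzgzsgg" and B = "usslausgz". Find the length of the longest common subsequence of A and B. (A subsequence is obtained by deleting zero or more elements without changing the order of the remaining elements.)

2

Backtracking the LCS table gives one alignment: g (A5,B8) → z (A6,B9).
So the longest common subsequence has length 2.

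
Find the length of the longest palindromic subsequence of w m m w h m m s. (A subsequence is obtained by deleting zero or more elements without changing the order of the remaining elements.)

5

One longest palindromic subsequence is mmhmm (positions 2,3,5,6,7); it reads the same forward and backward, and the interval DP gives dp[1][8] = 5.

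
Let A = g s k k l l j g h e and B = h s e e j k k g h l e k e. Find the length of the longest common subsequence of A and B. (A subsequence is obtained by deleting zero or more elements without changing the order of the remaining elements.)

A longest common subsequence is skkghe (length 6); the LCS DP confirms no longer common subsequence exists.

6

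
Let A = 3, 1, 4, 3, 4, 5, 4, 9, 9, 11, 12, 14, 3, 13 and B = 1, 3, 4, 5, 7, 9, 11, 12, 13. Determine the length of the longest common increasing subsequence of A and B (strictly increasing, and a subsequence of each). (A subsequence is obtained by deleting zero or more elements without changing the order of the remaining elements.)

A longest common strictly increasing subsequence is 1, 3, 4, 5, 9, 11, 12, 13 (length 8); it appears in order in both A and B, and no longer such subsequence exists.

8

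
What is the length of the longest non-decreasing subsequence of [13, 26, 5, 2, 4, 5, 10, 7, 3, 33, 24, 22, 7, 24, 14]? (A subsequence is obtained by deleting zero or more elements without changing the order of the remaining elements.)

6

Let dp[i] be the longest non-decreasing subsequence ending at position i. Then dp = [1, 2, 1, 1, 2, 3, 4, 4, 2, 5, 5, 5, 5, 6, 6].
The maximum is 6; one witness is 2, 4, 5, 10, 24, 24 at positions 4,5,6,7,11,14.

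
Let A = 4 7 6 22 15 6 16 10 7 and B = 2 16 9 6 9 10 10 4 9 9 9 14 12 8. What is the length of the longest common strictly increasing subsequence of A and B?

A longest common strictly increasing subsequence is 6, 10 (length 2); it appears in order in both A and B, and no longer such subsequence exists.

2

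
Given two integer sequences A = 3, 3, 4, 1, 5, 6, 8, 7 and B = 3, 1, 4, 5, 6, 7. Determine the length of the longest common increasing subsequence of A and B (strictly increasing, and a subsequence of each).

A longest common strictly increasing subsequence is 3, 4, 5, 6, 7 (length 5); it appears in order in both A and B, and no longer such subsequence exists.

5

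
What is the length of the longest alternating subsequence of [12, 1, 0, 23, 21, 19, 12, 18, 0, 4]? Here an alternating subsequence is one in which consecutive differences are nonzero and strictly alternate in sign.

Track the best alternating length ending on an up-step vs a down-step at each position: up/down = 1/1, 1/2, 1/2, 3/1, 3/4, 3/4, 3/4, 5/4, 1/6, 7/6.
The maximum over both is 7; one such subsequence is 12, 1, 23, 12, 18, 0, 4.

7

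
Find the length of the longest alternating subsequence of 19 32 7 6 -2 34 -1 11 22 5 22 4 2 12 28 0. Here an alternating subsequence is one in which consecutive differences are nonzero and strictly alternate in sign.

A longest alternating subsequence is 19, 32, 7, 34, -1, 11, 5, 22, 4, 12, 0 (positions 1,2,3,6,7,8,10,11,12,14,16); its 10 consecutive differences strictly alternate in sign, and length 11 is optimal.

11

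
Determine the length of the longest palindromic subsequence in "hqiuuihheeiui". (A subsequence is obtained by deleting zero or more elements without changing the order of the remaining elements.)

One longest palindromic subsequence is iuieeiui (positions 3,4,6,9,10,11,12,13); it reads the same forward and backward, and the interval DP gives dp[1][13] = 8.

8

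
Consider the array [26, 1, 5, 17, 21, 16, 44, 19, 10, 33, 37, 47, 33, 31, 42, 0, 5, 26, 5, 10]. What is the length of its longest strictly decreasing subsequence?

6

Let dp[i] be the longest decreasing subsequence ending at position i. Then dp = [1, 2, 2, 2, 2, 3, 1, 3, 4, 2, 2, 1, 3, 4, 2, 5, 5, 5, 6, 6].
The maximum is 6; one witness is 44, 37, 33, 31, 26, 5 at positions 7,11,13,14,18,19.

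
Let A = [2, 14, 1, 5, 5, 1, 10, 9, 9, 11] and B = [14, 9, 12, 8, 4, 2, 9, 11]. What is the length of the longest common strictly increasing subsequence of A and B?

3

A longest common strictly increasing subsequence is 2, 9, 11 (length 3); it appears in order in both A and B, and no longer such subsequence exists.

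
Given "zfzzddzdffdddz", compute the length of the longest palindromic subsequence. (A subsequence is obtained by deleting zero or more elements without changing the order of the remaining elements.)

10

Using dp[i][j] = 2 + dp[i+1][j−1] if the ends match, else max(dp[i+1][j], dp[i][j−1]):
dp[1][14] = 10. A witness is zdddffdddz at positions 1,5,6,8,9,10,11,12,13,14.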